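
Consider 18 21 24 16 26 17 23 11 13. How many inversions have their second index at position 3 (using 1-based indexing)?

The element at index 3 is 24.
Elements before it: 18, 21
None of them are larger than 24.

0 such elements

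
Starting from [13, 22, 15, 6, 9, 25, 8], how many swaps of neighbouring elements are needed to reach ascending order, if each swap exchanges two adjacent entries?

Each adjacent swap fixes exactly one inversion, so the minimum swap count equals the number of inversions.
Count inversions — for each element, later elements that are smaller:
13: 6, 9, 8 → 3
22: 15, 6, 9, 8 → 4
15: 6, 9, 8 → 3
6: none → 0
9: 8 → 1
25: 8 → 1
8: none → 0
Total inversions: 3 + 4 + 3 + 0 + 1 + 1 + 0 = 12

12 swaps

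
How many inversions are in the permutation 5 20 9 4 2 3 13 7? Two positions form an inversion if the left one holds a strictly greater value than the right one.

16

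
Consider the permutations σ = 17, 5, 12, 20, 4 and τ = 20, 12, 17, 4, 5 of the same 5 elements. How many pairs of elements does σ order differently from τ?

6

Assign each item its position (1..5) in the first ordering, then rewrite the second ordering as that position sequence:
positions: 17→1, 5→2, 12→3, 20→4, 4→5
second ordering as positions: [4, 3, 1, 5, 2]
Discordant pairs = inversions in this position sequence.
4: 3, 1, 2 → 3
3: 1, 2 → 2
1: 0
5: 2 → 1
2: 0
Total: 3 + 2 + 0 + 1 + 0 = 6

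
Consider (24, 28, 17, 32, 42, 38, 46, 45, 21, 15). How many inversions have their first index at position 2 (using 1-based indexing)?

The element at index 2 is 28.
Elements after it: 17, 32, 42, 38, 46, 45, 21, 15
Those smaller than 28: 17, 21, 15

3 such elements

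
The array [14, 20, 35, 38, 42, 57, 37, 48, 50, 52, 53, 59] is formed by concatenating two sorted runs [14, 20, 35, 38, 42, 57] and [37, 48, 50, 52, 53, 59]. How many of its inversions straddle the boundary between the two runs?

7

Count, for every r in R, how many entries of L exceed r:
r = 37: 38, 42, 57 → 3
r = 48: 57 → 1
r = 50: 57 → 1
r = 52: 57 → 1
r = 53: 57 → 1
r = 59: none → 0
Cross-inversions: 3 + 1 + 1 + 1 + 1 + 0 = 7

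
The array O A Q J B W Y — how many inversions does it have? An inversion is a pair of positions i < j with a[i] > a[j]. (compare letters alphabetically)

For each element, count later entries that are smaller:
O: 3
A: 0
Q: 2
J: 1
B: 0
W: 0
Y: 0
Sum: 3 + 0 + 2 + 1 + 0 + 0 + 0 = 6

6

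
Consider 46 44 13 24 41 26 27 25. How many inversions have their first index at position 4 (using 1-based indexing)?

0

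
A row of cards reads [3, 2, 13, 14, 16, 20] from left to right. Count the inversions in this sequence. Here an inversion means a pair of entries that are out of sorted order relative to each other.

There is 1 out-of-order pair.

For each element, count later entries that are smaller:
3: 1
2: 0
13: 0
14: 0
16: 0
20: 0
Sum: 1 + 0 + 0 + 0 + 0 + 0 = 1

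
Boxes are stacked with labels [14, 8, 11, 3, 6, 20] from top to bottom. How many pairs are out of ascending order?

8

Inversion pairs (indices are 0-based):
(0,1): 14 > 8
(0,2): 14 > 11
(0,3): 14 > 3
(0,4): 14 > 6
(1,3): 8 > 3
(1,4): 8 > 6
(2,3): 11 > 3
(2,4): 11 > 6
That's 8 pairs.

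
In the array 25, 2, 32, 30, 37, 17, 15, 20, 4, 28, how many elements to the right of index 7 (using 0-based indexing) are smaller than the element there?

The element at index 7 is 20.
Elements after it: 4, 28
Those smaller than 20: 4

1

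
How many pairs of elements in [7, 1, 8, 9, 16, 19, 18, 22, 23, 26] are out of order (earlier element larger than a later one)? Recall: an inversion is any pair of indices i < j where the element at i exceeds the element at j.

2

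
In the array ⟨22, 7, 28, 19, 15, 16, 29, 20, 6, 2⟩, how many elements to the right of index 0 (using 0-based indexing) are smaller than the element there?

7 such elements

The element at index 0 is 22.
Elements after it: 7, 28, 19, 15, 16, 29, 20, 6, 2
Those smaller than 22: 7, 19, 15, 16, 20, 6, 2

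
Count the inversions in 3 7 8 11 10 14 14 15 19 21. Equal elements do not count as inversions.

Inversions: 1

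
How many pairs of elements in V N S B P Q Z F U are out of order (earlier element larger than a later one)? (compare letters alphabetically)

There are 17 inversions.

For each element, count later entries that are smaller:
V → N, S, B, P, Q, F, U → 7
N → B, F → 2
S → B, P, Q, F → 4
B → none → 0
P → F → 1
Q → F → 1
Z → F, U → 2
F → none → 0
U → none → 0
Sum: 7 + 2 + 4 + 0 + 1 + 1 + 2 + 0 + 0 = 17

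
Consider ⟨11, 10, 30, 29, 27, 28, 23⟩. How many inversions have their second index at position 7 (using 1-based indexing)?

4 such elements

The element at index 7 is 23.
Elements before it: 11, 10, 30, 29, 27, 28
Those larger than 23: 30, 29, 27, 28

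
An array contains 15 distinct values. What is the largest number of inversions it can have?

105 inversions

The maximum occurs when the array is in strictly decreasing order: every one of the C(15, 2) pairs is inverted.
C(15, 2) = 15·14/2 = 105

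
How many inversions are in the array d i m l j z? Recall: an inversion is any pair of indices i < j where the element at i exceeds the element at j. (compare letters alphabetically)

There are 3 inversions.

For each element, count later entries that are smaller:
d → none → 0
i → none → 0
m → l, j → 2
l → j → 1
j → none → 0
z → none → 0
Sum: 0 + 0 + 2 + 1 + 0 + 0 = 3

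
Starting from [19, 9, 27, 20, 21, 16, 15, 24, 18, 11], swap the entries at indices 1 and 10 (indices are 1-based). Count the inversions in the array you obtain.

19

Positions 1 and 10 hold 19 and 11; after swapping, the array is [11, 9, 27, 20, 21, 16, 15, 24, 18, 19].
Count, for each position, how many later elements it exceeds:
11 → 9 → 1
9 → none → 0
27 → 20, 21, 16, 15, 24, 18, 19 → 7
20 → 16, 15, 18, 19 → 4
21 → 16, 15, 18, 19 → 4
16 → 15 → 1
15 → none → 0
24 → 18, 19 → 2
18 → none → 0
19 → none → 0
Sum: 1 + 0 + 7 + 4 + 4 + 1 + 0 + 2 + 0 + 0 = 19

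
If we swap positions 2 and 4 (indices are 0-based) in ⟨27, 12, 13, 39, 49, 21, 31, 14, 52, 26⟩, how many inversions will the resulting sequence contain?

Positions 2 and 4 hold 13 and 49; after swapping, the array is [27, 12, 49, 39, 13, 21, 31, 14, 52, 26].
For each element, count later entries that are smaller:
27 → 12, 13, 21, 14, 26 → 5
12 → none → 0
49 → 39, 13, 21, 31, 14, 26 → 6
39 → 13, 21, 31, 14, 26 → 5
13 → none → 0
21 → 14 → 1
31 → 14, 26 → 2
14 → none → 0
52 → 26 → 1
26 → none → 0
Sum: 5 + 0 + 6 + 5 + 0 + 1 + 2 + 0 + 1 + 0 = 20

Inversions: 20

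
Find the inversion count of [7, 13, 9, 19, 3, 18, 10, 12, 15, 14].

There are 17 out-of-order pairs.

Count, for each position, how many later elements it exceeds:
7: 1
13: 4
9: 1
19: 6
3: 0
18: 4
10: 0
12: 0
15: 1
14: 0
Sum: 1 + 4 + 1 + 6 + 0 + 4 + 0 + 0 + 1 + 0 = 17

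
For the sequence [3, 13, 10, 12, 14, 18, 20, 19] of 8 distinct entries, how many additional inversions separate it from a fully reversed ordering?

Maximum inversions for 8 distinct elements is C(8, 2) = 8·7/2 = 28.
Current inversions — for each element, count later smaller elements:
3: 0
13: 2
10: 0
12: 0
14: 0
18: 0
20: 1
19: 0
Current total: 0 + 2 + 0 + 0 + 0 + 0 + 1 + 0 = 3
Shortfall: 28 − 3 = 25

25 inversions short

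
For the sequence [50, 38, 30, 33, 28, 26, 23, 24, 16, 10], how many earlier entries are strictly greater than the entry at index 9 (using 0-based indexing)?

9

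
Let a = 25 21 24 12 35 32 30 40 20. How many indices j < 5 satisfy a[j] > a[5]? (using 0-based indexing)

The element at index 5 is 32.
Elements before it: 25, 21, 24, 12, 35
Those larger than 32: 35

1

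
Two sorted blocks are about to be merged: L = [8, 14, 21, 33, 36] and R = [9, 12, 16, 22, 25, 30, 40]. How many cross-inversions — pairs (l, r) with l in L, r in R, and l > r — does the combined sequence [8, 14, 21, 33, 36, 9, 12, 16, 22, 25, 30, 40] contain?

17

Take each right-half value and tally the left-half values above it:
r = 9: 14, 21, 33, 36 → 4
r = 12: 14, 21, 33, 36 → 4
r = 16: 21, 33, 36 → 3
r = 22: 33, 36 → 2
r = 25: 33, 36 → 2
r = 30: 33, 36 → 2
r = 40: none → 0
Cross-inversions: 4 + 4 + 3 + 2 + 2 + 2 + 0 = 17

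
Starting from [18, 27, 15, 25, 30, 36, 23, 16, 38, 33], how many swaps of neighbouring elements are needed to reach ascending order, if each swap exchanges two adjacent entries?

There are 15 swaps.

The minimum number of adjacent swaps to sort an array equals its inversion count, since every such swap removes exactly one inversion.
Count inversions — for each element, later elements that are smaller:
18: 15, 16 → 2
27: 15, 25, 23, 16 → 4
15: none → 0
25: 23, 16 → 2
30: 23, 16 → 2
36: 23, 16, 33 → 3
23: 16 → 1
16: none → 0
38: 33 → 1
33: none → 0
Total inversions: 2 + 4 + 0 + 2 + 2 + 3 + 1 + 0 + 1 + 0 = 15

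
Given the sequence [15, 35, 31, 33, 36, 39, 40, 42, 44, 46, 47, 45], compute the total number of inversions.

There are 4 inversions.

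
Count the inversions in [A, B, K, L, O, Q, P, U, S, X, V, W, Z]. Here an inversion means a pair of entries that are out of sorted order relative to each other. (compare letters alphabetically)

4

Element-by-element contributions:
A: 0
B: 0
K: 0
L: 0
O: 0
Q: 1
P: 0
U: 1
S: 0
X: 2
V: 0
W: 0
Z: 0
Sum: 0 + 0 + 0 + 0 + 0 + 1 + 0 + 1 + 0 + 2 + 0 + 0 + 0 = 4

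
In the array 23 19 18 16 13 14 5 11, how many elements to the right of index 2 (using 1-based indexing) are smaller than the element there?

The element at index 2 is 19.
Elements after it: 18, 16, 13, 14, 5, 11
Those smaller than 19: 18, 16, 13, 14, 5, 11

6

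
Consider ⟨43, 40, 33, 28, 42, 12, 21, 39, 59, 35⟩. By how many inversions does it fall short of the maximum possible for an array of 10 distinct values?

Maximum inversions for 10 distinct elements is C(10, 2) = 10·9/2 = 45.
Current inversions — for each element, count later smaller elements:
43: 8
40: 6
33: 3
28: 2
42: 4
12: 0
21: 0
39: 1
59: 1
35: 0
Current total: 8 + 6 + 3 + 2 + 4 + 0 + 0 + 1 + 1 + 0 = 25
Shortfall: 45 − 25 = 20

20 inversions short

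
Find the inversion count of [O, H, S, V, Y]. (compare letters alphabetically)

Count, for each position, how many later elements it exceeds:
O → H → 1
H → none → 0
S → none → 0
V → none → 0
Y → none → 0
Sum: 1 + 0 + 0 + 0 + 0 = 1

1 out-of-order pair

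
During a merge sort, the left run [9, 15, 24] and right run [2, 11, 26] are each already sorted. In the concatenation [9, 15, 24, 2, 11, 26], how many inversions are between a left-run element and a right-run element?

5

Take each right-half value and tally the left-half values above it:
r = 2: 9, 15, 24 → 3
r = 11: 15, 24 → 2
r = 26: none → 0
Cross-inversions: 3 + 2 + 0 = 5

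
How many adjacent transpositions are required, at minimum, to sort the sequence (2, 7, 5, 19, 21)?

Minimum adjacent swaps = number of inversions (each swap of adjacent out-of-order elements removes one inversion and no swap can remove more).
Count inversions — for each element, later elements that are smaller:
2: none → 0
7: 5 → 1
5: none → 0
19: none → 0
21: none → 0
Total inversions: 0 + 1 + 0 + 0 + 0 = 1

1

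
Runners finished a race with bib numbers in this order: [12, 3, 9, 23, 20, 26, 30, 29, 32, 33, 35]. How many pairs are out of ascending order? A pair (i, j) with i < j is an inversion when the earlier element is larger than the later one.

For each element, count later entries that are smaller:
12: 2
3: 0
9: 0
23: 1
20: 0
26: 0
30: 1
29: 0
32: 0
33: 0
35: 0
Sum: 2 + 0 + 0 + 1 + 0 + 0 + 1 + 0 + 0 + 0 + 0 = 4

4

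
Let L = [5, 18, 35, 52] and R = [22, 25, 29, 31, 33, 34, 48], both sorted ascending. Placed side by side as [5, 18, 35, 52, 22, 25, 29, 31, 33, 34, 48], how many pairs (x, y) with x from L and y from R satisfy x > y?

13

For each element r of the right run, count left-run elements greater than r:
r = 22: 35, 52 → 2
r = 25: 35, 52 → 2
r = 29: 35, 52 → 2
r = 31: 35, 52 → 2
r = 33: 35, 52 → 2
r = 34: 35, 52 → 2
r = 48: 52 → 1
Cross-inversions: 2 + 2 + 2 + 2 + 2 + 2 + 1 = 13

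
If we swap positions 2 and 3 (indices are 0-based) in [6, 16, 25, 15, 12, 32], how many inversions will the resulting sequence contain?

4 inversions

Positions 2 and 3 hold 25 and 15; after swapping, the array is [6, 16, 15, 25, 12, 32].
For each element, count later entries that are smaller:
6 → none → 0
16 → 15, 12 → 2
15 → 12 → 1
25 → 12 → 1
12 → none → 0
32 → none → 0
Sum: 0 + 2 + 1 + 1 + 0 + 0 = 4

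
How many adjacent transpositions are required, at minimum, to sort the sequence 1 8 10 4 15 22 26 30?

2

Minimum adjacent swaps = number of inversions (each swap of adjacent out-of-order elements removes one inversion and no swap can remove more).
Count inversions — for each element, later elements that are smaller:
1: none → 0
8: 4 → 1
10: 4 → 1
4: none → 0
15: none → 0
22: none → 0
26: none → 0
30: none → 0
Total inversions: 0 + 1 + 1 + 0 + 0 + 0 + 0 + 0 = 2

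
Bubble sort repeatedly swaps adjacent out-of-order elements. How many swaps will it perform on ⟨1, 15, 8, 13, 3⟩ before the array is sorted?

Minimum adjacent swaps = number of inversions (each swap of adjacent out-of-order elements removes one inversion and no swap can remove more).
Count inversions — for each element, later elements that are smaller:
1: none → 0
15: 8, 13, 3 → 3
8: 3 → 1
13: 3 → 1
3: none → 0
Total inversions: 0 + 3 + 1 + 1 + 0 = 5

5 swaps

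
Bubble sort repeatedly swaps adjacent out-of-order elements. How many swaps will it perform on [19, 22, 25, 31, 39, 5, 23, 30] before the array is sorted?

10

Each adjacent swap fixes exactly one inversion, so the minimum swap count equals the number of inversions.
Count inversions — for each element, later elements that are smaller:
19: 5 → 1
22: 5 → 1
25: 5, 23 → 2
31: 5, 23, 30 → 3
39: 5, 23, 30 → 3
5: none → 0
23: none → 0
30: none → 0
Total inversions: 1 + 1 + 2 + 3 + 3 + 0 + 0 + 0 = 10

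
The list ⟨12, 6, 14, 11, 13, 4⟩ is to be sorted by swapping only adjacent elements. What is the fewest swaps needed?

9

Minimum adjacent swaps = number of inversions (each swap of adjacent out-of-order elements removes one inversion and no swap can remove more).
Count inversions — for each element, later elements that are smaller:
12: 6, 11, 4 → 3
6: 4 → 1
14: 11, 13, 4 → 3
11: 4 → 1
13: 4 → 1
4: none → 0
Total inversions: 3 + 1 + 3 + 1 + 1 + 0 = 9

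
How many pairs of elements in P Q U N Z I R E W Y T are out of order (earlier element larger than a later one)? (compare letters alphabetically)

Element-by-element contributions:
P: 3
Q: 3
U: 5
N: 2
Z: 6
I: 1
R: 1
E: 0
W: 1
Y: 1
T: 0
Sum: 3 + 3 + 5 + 2 + 6 + 1 + 1 + 0 + 1 + 1 + 0 = 23

23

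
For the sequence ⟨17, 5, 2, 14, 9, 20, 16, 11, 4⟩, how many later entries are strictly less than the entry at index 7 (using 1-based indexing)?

The element at index 7 is 16.
Elements after it: 11, 4
Those smaller than 16: 11, 4

2 such elements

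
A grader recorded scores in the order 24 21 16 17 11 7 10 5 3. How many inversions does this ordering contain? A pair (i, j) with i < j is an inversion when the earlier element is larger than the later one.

Count, for each position, how many later elements it exceeds:
24: 8
21: 7
16: 5
17: 5
11: 4
7: 2
10: 2
5: 1
3: 0
Sum: 8 + 7 + 5 + 5 + 4 + 2 + 2 + 1 + 0 = 34

Inversions: 34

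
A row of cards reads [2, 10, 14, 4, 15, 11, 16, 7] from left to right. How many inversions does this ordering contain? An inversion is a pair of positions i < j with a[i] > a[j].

9

For each element, count later entries that are smaller:
2 → none → 0
10 → 4, 7 → 2
14 → 4, 11, 7 → 3
4 → none → 0
15 → 11, 7 → 2
11 → 7 → 1
16 → 7 → 1
7 → none → 0
Sum: 0 + 2 + 3 + 0 + 2 + 1 + 1 + 0 = 9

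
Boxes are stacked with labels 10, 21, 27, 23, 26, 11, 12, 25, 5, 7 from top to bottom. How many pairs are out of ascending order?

There are 28 inversions.

Count, for each position, how many later elements it exceeds:
10 → 5, 7 → 2
21 → 11, 12, 5, 7 → 4
27 → 23, 26, 11, 12, 25, 5, 7 → 7
23 → 11, 12, 5, 7 → 4
26 → 11, 12, 25, 5, 7 → 5
11 → 5, 7 → 2
12 → 5, 7 → 2
25 → 5, 7 → 2
5 → none → 0
7 → none → 0
Sum: 2 + 4 + 7 + 4 + 5 + 2 + 2 + 2 + 0 + 0 = 28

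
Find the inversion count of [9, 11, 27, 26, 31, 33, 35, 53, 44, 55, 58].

2 out-of-order pairs

Count, for each position, how many later elements it exceeds:
9: 0
11: 0
27: 1
26: 0
31: 0
33: 0
35: 0
53: 1
44: 0
55: 0
58: 0
Sum: 0 + 0 + 1 + 0 + 0 + 0 + 0 + 1 + 0 + 0 + 0 = 2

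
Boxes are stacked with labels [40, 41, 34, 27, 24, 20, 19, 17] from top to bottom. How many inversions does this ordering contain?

Out-of-order pairs: 27

For each element, count later entries that are smaller:
40 → 34, 27, 24, 20, 19, 17 → 6
41 → 34, 27, 24, 20, 19, 17 → 6
34 → 27, 24, 20, 19, 17 → 5
27 → 24, 20, 19, 17 → 4
24 → 20, 19, 17 → 3
20 → 19, 17 → 2
19 → 17 → 1
17 → none → 0
Sum: 6 + 6 + 5 + 4 + 3 + 2 + 1 + 0 = 27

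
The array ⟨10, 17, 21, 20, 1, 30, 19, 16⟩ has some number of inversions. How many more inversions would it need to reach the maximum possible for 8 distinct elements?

Maximum inversions for 8 distinct elements is C(8, 2) = 8·7/2 = 28.
Current inversions — for each element, count later smaller elements:
10: 1
17: 2
21: 4
20: 3
1: 0
30: 2
19: 1
16: 0
Current total: 1 + 2 + 4 + 3 + 0 + 2 + 1 + 0 = 13
Shortfall: 28 − 13 = 15

15 inversions short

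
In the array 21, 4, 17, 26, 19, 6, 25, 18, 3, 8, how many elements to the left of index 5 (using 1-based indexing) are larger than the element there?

2

The element at index 5 is 19.
Elements before it: 21, 4, 17, 26
Those larger than 19: 21, 26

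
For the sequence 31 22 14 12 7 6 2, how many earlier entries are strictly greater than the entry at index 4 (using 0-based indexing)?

4 such elements

The element at index 4 is 7.
Elements before it: 31, 22, 14, 12
Those larger than 7: 31, 22, 14, 12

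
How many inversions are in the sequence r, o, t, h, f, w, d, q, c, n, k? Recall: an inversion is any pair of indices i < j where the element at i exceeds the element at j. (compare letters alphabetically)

36

For each element, count later entries that are smaller:
r → o, h, f, d, q, c, n, k → 8
o → h, f, d, c, n, k → 6
t → h, f, d, q, c, n, k → 7
h → f, d, c → 3
f → d, c → 2
w → d, q, c, n, k → 5
d → c → 1
q → c, n, k → 3
c → none → 0
n → k → 1
k → none → 0
Sum: 8 + 6 + 7 + 3 + 2 + 5 + 1 + 3 + 0 + 1 + 0 = 36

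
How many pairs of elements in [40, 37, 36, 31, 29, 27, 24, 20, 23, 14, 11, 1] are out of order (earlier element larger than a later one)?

There are 65 out-of-order pairs.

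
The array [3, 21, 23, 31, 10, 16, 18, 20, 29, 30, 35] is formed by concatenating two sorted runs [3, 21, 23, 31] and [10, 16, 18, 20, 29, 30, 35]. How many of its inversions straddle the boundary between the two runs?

Take each right-half value and tally the left-half values above it:
r = 10: 21, 23, 31 → 3
r = 16: 21, 23, 31 → 3
r = 18: 21, 23, 31 → 3
r = 20: 21, 23, 31 → 3
r = 29: 31 → 1
r = 30: 31 → 1
r = 35: none → 0
Cross-inversions: 3 + 3 + 3 + 3 + 1 + 1 + 0 = 14

14 cross-inversions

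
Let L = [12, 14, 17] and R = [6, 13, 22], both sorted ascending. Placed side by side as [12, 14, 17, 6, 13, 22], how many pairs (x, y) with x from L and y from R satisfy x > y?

Count, for every r in R, how many entries of L exceed r:
r = 6: 12, 14, 17 → 3
r = 13: 14, 17 → 2
r = 22: none → 0
Cross-inversions: 3 + 2 + 0 = 5

5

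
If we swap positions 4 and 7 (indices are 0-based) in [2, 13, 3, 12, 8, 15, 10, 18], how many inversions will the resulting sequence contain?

12

Positions 4 and 7 hold 8 and 18; after swapping, the array is [2, 13, 3, 12, 18, 15, 10, 8].
Count, for each position, how many later elements it exceeds:
2: 0
13: 4
3: 0
12: 2
18: 3
15: 2
10: 1
8: 0
Sum: 0 + 4 + 0 + 2 + 3 + 2 + 1 + 0 = 12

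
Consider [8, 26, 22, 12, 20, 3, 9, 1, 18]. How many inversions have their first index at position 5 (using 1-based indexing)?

The element at index 5 is 20.
Elements after it: 3, 9, 1, 18
Those smaller than 20: 3, 9, 1, 18

4 such elements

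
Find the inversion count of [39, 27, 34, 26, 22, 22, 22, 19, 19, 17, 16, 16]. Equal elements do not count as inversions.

Inversions: 60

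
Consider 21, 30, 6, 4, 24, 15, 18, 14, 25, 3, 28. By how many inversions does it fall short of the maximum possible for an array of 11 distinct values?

Maximum inversions for 11 distinct elements is C(11, 2) = 11·10/2 = 55.
Current inversions — for each element, count later smaller elements:
21: 6
30: 9
6: 2
4: 1
24: 4
15: 2
18: 2
14: 1
25: 1
3: 0
28: 0
Current total: 6 + 9 + 2 + 1 + 4 + 2 + 2 + 1 + 1 + 0 + 0 = 28
Shortfall: 55 − 28 = 27

27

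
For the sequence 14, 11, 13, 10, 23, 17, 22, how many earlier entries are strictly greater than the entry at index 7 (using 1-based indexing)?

The element at index 7 is 22.
Elements before it: 14, 11, 13, 10, 23, 17
Those larger than 22: 23

1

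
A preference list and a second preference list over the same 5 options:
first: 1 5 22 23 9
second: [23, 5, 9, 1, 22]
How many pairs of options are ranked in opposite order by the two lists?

Assign each item its position (1..5) in the first ordering, then rewrite the second ordering as that position sequence:
positions: 1→1, 5→2, 22→3, 23→4, 9→5
second ordering as positions: [4, 2, 5, 1, 3]
Discordant pairs = inversions in this position sequence.
4: 2, 1, 3 → 3
2: 1 → 1
5: 1, 3 → 2
1: 0
3: 0
Total: 3 + 1 + 2 + 0 + 0 = 6

6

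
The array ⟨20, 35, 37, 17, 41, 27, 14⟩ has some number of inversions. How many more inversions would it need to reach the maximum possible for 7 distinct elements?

Maximum inversions for 7 distinct elements is C(7, 2) = 7·6/2 = 21.
Current inversions — for each element, count later smaller elements:
20: 2
35: 3
37: 3
17: 1
41: 2
27: 1
14: 0
Current total: 2 + 3 + 3 + 1 + 2 + 1 + 0 = 12
Shortfall: 21 − 12 = 9

9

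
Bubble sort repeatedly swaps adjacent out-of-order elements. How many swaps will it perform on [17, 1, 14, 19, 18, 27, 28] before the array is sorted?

3

Minimum adjacent swaps = number of inversions (each swap of adjacent out-of-order elements removes one inversion and no swap can remove more).
Count inversions — for each element, later elements that are smaller:
17: 1, 14 → 2
1: none → 0
14: none → 0
19: 18 → 1
18: none → 0
27: none → 0
28: none → 0
Total inversions: 2 + 0 + 0 + 1 + 0 + 0 + 0 = 3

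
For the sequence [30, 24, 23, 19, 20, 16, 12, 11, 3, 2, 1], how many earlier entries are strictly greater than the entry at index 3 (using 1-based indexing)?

The element at index 3 is 23.
Elements before it: 30, 24
Those larger than 23: 30, 24

2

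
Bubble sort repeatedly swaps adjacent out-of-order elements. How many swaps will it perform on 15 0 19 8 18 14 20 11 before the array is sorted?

12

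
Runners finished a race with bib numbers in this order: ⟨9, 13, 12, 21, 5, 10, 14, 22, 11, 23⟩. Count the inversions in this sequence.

Sweep left to right; for each value list the smaller values that follow it:
9 → 5 → 1
13 → 12, 5, 10, 11 → 4
12 → 5, 10, 11 → 3
21 → 5, 10, 14, 11 → 4
5 → none → 0
10 → none → 0
14 → 11 → 1
22 → 11 → 1
11 → none → 0
23 → none → 0
Sum: 1 + 4 + 3 + 4 + 0 + 0 + 1 + 1 + 0 + 0 = 14

14 out-of-order pairs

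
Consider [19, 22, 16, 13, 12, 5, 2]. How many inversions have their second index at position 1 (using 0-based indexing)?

The element at index 1 is 22.
Elements before it: 19
None of them are larger than 22.

0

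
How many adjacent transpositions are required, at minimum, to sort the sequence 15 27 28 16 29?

Minimum adjacent swaps = number of inversions (each swap of adjacent out-of-order elements removes one inversion and no swap can remove more).
Count inversions — for each element, later elements that are smaller:
15: none → 0
27: 16 → 1
28: 16 → 1
16: none → 0
29: none → 0
Total inversions: 0 + 1 + 1 + 0 + 0 = 2

There are 2 adjacent swaps.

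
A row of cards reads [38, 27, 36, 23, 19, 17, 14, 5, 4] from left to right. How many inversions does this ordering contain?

There are 35 inversions.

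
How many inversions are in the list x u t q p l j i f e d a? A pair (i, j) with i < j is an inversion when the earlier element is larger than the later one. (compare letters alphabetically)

Sweep left to right; for each value list the smaller values that follow it:
x: 11
u: 10
t: 9
q: 8
p: 7
l: 6
j: 5
i: 4
f: 3
e: 2
d: 1
a: 0
Sum: 11 + 10 + 9 + 8 + 7 + 6 + 5 + 4 + 3 + 2 + 1 + 0 = 66

66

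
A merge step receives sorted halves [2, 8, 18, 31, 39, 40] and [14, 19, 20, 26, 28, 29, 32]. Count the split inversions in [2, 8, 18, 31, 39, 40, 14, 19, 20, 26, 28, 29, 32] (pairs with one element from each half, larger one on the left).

Count, for every r in R, how many entries of L exceed r:
r = 14: 18, 31, 39, 40 → 4
r = 19: 31, 39, 40 → 3
r = 20: 31, 39, 40 → 3
r = 26: 31, 39, 40 → 3
r = 28: 31, 39, 40 → 3
r = 29: 31, 39, 40 → 3
r = 32: 39, 40 → 2
Cross-inversions: 4 + 3 + 3 + 3 + 3 + 3 + 2 = 21

21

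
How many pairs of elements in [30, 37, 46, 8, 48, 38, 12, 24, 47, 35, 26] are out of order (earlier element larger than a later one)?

Element-by-element contributions:
30: 4
37: 5
46: 6
8: 0
48: 6
38: 4
12: 0
24: 0
47: 2
35: 1
26: 0
Sum: 4 + 5 + 6 + 0 + 6 + 4 + 0 + 0 + 2 + 1 + 0 = 28

28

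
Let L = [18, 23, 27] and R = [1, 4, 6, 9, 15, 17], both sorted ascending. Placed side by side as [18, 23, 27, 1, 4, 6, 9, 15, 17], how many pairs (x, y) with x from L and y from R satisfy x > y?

18

Count, for every r in R, how many entries of L exceed r:
r = 1: 18, 23, 27 → 3
r = 4: 18, 23, 27 → 3
r = 6: 18, 23, 27 → 3
r = 9: 18, 23, 27 → 3
r = 15: 18, 23, 27 → 3
r = 17: 18, 23, 27 → 3
Cross-inversions: 3 + 3 + 3 + 3 + 3 + 3 = 18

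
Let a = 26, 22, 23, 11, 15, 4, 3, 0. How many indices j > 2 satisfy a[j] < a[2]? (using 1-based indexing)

The element at index 2 is 22.
Elements after it: 23, 11, 15, 4, 3, 0
Those smaller than 22: 11, 15, 4, 3, 0

5 such elements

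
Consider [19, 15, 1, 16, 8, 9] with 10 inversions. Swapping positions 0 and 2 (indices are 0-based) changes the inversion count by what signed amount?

-3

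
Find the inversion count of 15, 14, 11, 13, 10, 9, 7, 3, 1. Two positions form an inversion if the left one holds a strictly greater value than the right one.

Sweep left to right; for each value list the smaller values that follow it:
15: 8
14: 7
11: 5
13: 5
10: 4
9: 3
7: 2
3: 1
1: 0
Sum: 8 + 7 + 5 + 5 + 4 + 3 + 2 + 1 + 0 = 35

35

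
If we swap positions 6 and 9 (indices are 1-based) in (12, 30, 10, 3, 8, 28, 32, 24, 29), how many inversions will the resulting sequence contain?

There are 15 inversions.

Positions 6 and 9 hold 28 and 29; after swapping, the array is [12, 30, 10, 3, 8, 29, 32, 24, 28].
Count, for each position, how many later elements it exceeds:
12 → 10, 3, 8 → 3
30 → 10, 3, 8, 29, 24, 28 → 6
10 → 3, 8 → 2
3 → none → 0
8 → none → 0
29 → 24, 28 → 2
32 → 24, 28 → 2
24 → none → 0
28 → none → 0
Sum: 3 + 6 + 2 + 0 + 0 + 2 + 2 + 0 + 0 = 15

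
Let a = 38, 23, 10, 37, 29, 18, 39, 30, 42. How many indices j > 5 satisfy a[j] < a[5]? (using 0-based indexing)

0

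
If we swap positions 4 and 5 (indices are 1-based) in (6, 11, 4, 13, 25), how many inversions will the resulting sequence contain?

3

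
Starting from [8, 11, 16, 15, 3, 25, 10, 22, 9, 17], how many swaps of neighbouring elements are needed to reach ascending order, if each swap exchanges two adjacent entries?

18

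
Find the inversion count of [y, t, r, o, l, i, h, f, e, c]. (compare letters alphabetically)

Sweep left to right; for each value list the smaller values that follow it:
y: 9
t: 8
r: 7
o: 6
l: 5
i: 4
h: 3
f: 2
e: 1
c: 0
Sum: 9 + 8 + 7 + 6 + 5 + 4 + 3 + 2 + 1 + 0 = 45

45 out-of-order pairs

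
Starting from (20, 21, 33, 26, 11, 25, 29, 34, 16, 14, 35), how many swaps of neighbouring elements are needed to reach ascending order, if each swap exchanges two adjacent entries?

Adjacent swaps: 23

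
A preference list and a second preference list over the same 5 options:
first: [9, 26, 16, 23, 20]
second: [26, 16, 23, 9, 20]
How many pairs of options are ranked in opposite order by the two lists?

Assign each item its position (1..5) in the first ordering, then rewrite the second ordering as that position sequence:
positions: 9→1, 26→2, 16→3, 23→4, 20→5
second ordering as positions: [2, 3, 4, 1, 5]
Discordant pairs = inversions in this position sequence.
2: 1 → 1
3: 1 → 1
4: 1 → 1
1: 0
5: 0
Total: 1 + 1 + 1 + 0 + 0 = 3

3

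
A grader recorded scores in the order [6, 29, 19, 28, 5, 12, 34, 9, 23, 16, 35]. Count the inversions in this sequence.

For each element, count later entries that are smaller:
6 → 5 → 1
29 → 19, 28, 5, 12, 9, 23, 16 → 7
19 → 5, 12, 9, 16 → 4
28 → 5, 12, 9, 23, 16 → 5
5 → none → 0
12 → 9 → 1
34 → 9, 23, 16 → 3
9 → none → 0
23 → 16 → 1
16 → none → 0
35 → none → 0
Sum: 1 + 7 + 4 + 5 + 0 + 1 + 3 + 0 + 1 + 0 + 0 = 22

22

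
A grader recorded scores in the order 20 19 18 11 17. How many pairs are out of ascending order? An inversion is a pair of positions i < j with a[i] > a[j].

9

Element-by-element contributions:
20 → 19, 18, 11, 17 → 4
19 → 18, 11, 17 → 3
18 → 11, 17 → 2
11 → none → 0
17 → none → 0
Sum: 4 + 3 + 2 + 0 + 0 = 9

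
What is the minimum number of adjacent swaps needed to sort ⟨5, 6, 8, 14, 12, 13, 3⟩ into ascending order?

8

Each adjacent swap fixes exactly one inversion, so the minimum swap count equals the number of inversions.
Count inversions — for each element, later elements that are smaller:
5: 3 → 1
6: 3 → 1
8: 3 → 1
14: 12, 13, 3 → 3
12: 3 → 1
13: 3 → 1
3: none → 0
Total inversions: 1 + 1 + 1 + 3 + 1 + 1 + 0 = 8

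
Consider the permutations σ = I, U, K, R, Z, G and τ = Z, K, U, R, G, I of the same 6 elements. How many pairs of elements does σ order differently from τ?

Assign each item its position (1..6) in the first ordering, then rewrite the second ordering as that position sequence:
positions: I→1, U→2, K→3, R→4, Z→5, G→6
second ordering as positions: [5, 3, 2, 4, 6, 1]
Discordant pairs = inversions in this position sequence.
5: 3, 2, 4, 1 → 4
3: 2, 1 → 2
2: 1 → 1
4: 1 → 1
6: 1 → 1
1: 0
Total: 4 + 2 + 1 + 1 + 1 + 0 = 9

Discordant pairs: 9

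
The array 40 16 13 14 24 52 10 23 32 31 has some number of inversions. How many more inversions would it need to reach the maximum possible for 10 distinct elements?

25 inversions short

Maximum inversions for 10 distinct elements is C(10, 2) = 10·9/2 = 45.
Current inversions — for each element, count later smaller elements:
40: 8
16: 3
13: 1
14: 1
24: 2
52: 4
10: 0
23: 0
32: 1
31: 0
Current total: 8 + 3 + 1 + 1 + 2 + 4 + 0 + 0 + 1 + 0 = 20
Shortfall: 45 − 20 = 25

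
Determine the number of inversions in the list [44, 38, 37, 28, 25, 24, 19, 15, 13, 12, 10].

For each element, count later entries that are smaller:
44 → 38, 37, 28, 25, 24, 19, 15, 13, 12, 10 → 10
38 → 37, 28, 25, 24, 19, 15, 13, 12, 10 → 9
37 → 28, 25, 24, 19, 15, 13, 12, 10 → 8
28 → 25, 24, 19, 15, 13, 12, 10 → 7
25 → 24, 19, 15, 13, 12, 10 → 6
24 → 19, 15, 13, 12, 10 → 5
19 → 15, 13, 12, 10 → 4
15 → 13, 12, 10 → 3
13 → 12, 10 → 2
12 → 10 → 1
10 → none → 0
Sum: 10 + 9 + 8 + 7 + 6 + 5 + 4 + 3 + 2 + 1 + 0 = 55

55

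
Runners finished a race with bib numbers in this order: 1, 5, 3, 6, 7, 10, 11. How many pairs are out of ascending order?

There is 1 inversion.

Out-of-order index pairs (0-indexed):
(1,2): 5 > 3
That's 1 pair.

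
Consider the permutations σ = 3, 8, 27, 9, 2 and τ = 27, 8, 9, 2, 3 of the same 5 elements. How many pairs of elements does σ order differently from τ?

5 discordant pairs

Assign each item its position (1..5) in the first ordering, then rewrite the second ordering as that position sequence:
positions: 3→1, 8→2, 27→3, 9→4, 2→5
second ordering as positions: [3, 2, 4, 5, 1]
Discordant pairs = inversions in this position sequence.
3: 2, 1 → 2
2: 1 → 1
4: 1 → 1
5: 1 → 1
1: 0
Total: 2 + 1 + 1 + 1 + 0 = 5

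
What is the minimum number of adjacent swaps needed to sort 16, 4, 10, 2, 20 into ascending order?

Swaps: 5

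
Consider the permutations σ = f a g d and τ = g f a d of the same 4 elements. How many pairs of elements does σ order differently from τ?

Assign each item its position (1..4) in the first ordering, then rewrite the second ordering as that position sequence:
positions: f→1, a→2, g→3, d→4
second ordering as positions: [3, 1, 2, 4]
Discordant pairs = inversions in this position sequence.
3: 1, 2 → 2
1: 0
2: 0
4: 0
Total: 2 + 0 + 0 + 0 = 2

2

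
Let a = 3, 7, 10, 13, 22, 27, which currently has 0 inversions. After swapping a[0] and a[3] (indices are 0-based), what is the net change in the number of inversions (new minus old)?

Positions 0 and 3 hold 3 and 13; after swapping, the array is [13, 7, 10, 3, 22, 27].
Count, for each position, how many later elements it exceeds:
13 → 7, 10, 3 → 3
7 → 3 → 1
10 → 3 → 1
3 → none → 0
22 → none → 0
27 → none → 0
Sum: 3 + 1 + 1 + 0 + 0 + 0 = 5
Change: 5 − 0 = +5

+5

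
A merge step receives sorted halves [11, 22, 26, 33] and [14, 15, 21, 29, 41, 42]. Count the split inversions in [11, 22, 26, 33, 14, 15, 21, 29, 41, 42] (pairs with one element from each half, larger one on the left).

10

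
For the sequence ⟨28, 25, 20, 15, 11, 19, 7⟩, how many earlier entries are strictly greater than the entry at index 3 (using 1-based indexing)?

The element at index 3 is 20.
Elements before it: 28, 25
Those larger than 20: 28, 25

2 such elements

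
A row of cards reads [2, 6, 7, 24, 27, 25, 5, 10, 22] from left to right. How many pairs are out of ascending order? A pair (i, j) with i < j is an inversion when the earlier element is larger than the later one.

12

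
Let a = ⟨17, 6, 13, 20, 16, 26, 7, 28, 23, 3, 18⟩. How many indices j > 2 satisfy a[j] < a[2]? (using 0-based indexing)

2 such elements

The element at index 2 is 13.
Elements after it: 20, 16, 26, 7, 28, 23, 3, 18
Those smaller than 13: 7, 3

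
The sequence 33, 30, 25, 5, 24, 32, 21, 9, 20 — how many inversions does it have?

There are 27 inversions.

For each element, count later entries that are smaller:
33 → 30, 25, 5, 24, 32, 21, 9, 20 → 8
30 → 25, 5, 24, 21, 9, 20 → 6
25 → 5, 24, 21, 9, 20 → 5
5 → none → 0
24 → 21, 9, 20 → 3
32 → 21, 9, 20 → 3
21 → 9, 20 → 2
9 → none → 0
20 → none → 0
Sum: 8 + 6 + 5 + 0 + 3 + 3 + 2 + 0 + 0 = 27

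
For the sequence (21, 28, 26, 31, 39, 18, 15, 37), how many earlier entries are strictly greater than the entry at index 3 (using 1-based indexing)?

1

The element at index 3 is 26.
Elements before it: 21, 28
Those larger than 26: 28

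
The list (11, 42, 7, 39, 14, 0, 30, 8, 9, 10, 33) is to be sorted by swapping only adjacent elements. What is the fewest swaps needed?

Each adjacent swap fixes exactly one inversion, so the minimum swap count equals the number of inversions.
Count inversions — for each element, later elements that are smaller:
11: 7, 0, 8, 9, 10 → 5
42: 7, 39, 14, 0, 30, 8, 9, 10, 33 → 9
7: 0 → 1
39: 14, 0, 30, 8, 9, 10, 33 → 7
14: 0, 8, 9, 10 → 4
0: none → 0
30: 8, 9, 10 → 3
8: none → 0
9: none → 0
10: none → 0
33: none → 0
Total inversions: 5 + 9 + 1 + 7 + 4 + 0 + 3 + 0 + 0 + 0 + 0 = 29

29 swaps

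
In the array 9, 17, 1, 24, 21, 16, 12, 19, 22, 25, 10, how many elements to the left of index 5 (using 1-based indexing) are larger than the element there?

1 such element

The element at index 5 is 21.
Elements before it: 9, 17, 1, 24
Those larger than 21: 24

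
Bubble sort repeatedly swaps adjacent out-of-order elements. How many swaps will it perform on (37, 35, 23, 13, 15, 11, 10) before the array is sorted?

Minimum adjacent swaps = number of inversions (each swap of adjacent out-of-order elements removes one inversion and no swap can remove more).
Count inversions — for each element, later elements that are smaller:
37: 35, 23, 13, 15, 11, 10 → 6
35: 23, 13, 15, 11, 10 → 5
23: 13, 15, 11, 10 → 4
13: 11, 10 → 2
15: 11, 10 → 2
11: 10 → 1
10: none → 0
Total inversions: 6 + 5 + 4 + 2 + 2 + 1 + 0 = 20

Adjacent swaps: 20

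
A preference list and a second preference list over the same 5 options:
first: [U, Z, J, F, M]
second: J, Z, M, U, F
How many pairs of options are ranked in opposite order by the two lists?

Assign each item its position (1..5) in the first ordering, then rewrite the second ordering as that position sequence:
positions: U→1, Z→2, J→3, F→4, M→5
second ordering as positions: [3, 2, 5, 1, 4]
Discordant pairs = inversions in this position sequence.
3: 2, 1 → 2
2: 1 → 1
5: 1, 4 → 2
1: 0
4: 0
Total: 2 + 1 + 2 + 0 + 0 = 5

There are 5 pairs.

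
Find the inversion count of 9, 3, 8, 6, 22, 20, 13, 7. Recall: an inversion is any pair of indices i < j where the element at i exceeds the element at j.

12

Count, for each position, how many later elements it exceeds:
9: 4
3: 0
8: 2
6: 0
22: 3
20: 2
13: 1
7: 0
Sum: 4 + 0 + 2 + 0 + 3 + 2 + 1 + 0 = 12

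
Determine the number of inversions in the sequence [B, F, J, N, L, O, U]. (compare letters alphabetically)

For each element, count later entries that are smaller:
B → none → 0
F → none → 0
J → none → 0
N → L → 1
L → none → 0
O → none → 0
U → none → 0
Sum: 0 + 0 + 0 + 1 + 0 + 0 + 0 = 1

1 inversion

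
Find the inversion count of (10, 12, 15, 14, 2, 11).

For each element, count later entries that are smaller:
10 → 2 → 1
12 → 2, 11 → 2
15 → 14, 2, 11 → 3
14 → 2, 11 → 2
2 → none → 0
11 → none → 0
Sum: 1 + 2 + 3 + 2 + 0 + 0 = 8

8 inversions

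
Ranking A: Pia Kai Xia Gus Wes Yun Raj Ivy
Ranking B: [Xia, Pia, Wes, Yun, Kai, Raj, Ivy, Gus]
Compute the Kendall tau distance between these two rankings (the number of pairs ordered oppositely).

8

Assign each item its position (1..8) in the first ordering, then rewrite the second ordering as that position sequence:
positions: Pia→1, Kai→2, Xia→3, Gus→4, Wes→5, Yun→6, Raj→7, Ivy→8
second ordering as positions: [3, 1, 5, 6, 2, 7, 8, 4]
Discordant pairs = inversions in this position sequence.
3: 1, 2 → 2
1: 0
5: 2, 4 → 2
6: 2, 4 → 2
2: 0
7: 4 → 1
8: 4 → 1
4: 0
Total: 2 + 0 + 2 + 2 + 0 + 1 + 1 + 0 = 8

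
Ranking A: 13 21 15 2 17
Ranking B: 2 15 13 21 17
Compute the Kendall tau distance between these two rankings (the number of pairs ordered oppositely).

5 discordant pairs

Assign each item its position (1..5) in the first ordering, then rewrite the second ordering as that position sequence:
positions: 13→1, 21→2, 15→3, 2→4, 17→5
second ordering as positions: [4, 3, 1, 2, 5]
Discordant pairs = inversions in this position sequence.
4: 3, 1, 2 → 3
3: 1, 2 → 2
1: 0
2: 0
5: 0
Total: 3 + 2 + 0 + 0 + 0 = 5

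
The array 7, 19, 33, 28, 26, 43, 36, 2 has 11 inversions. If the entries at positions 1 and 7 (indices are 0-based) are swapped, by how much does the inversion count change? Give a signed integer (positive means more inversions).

-1

Positions 1 and 7 hold 19 and 2; after swapping, the array is [7, 2, 33, 28, 26, 43, 36, 19].
Count, for each position, how many later elements it exceeds:
7: 1
2: 0
33: 3
28: 2
26: 1
43: 2
36: 1
19: 0
Sum: 1 + 0 + 3 + 2 + 1 + 2 + 1 + 0 = 10
Change: 10 − 11 = -1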